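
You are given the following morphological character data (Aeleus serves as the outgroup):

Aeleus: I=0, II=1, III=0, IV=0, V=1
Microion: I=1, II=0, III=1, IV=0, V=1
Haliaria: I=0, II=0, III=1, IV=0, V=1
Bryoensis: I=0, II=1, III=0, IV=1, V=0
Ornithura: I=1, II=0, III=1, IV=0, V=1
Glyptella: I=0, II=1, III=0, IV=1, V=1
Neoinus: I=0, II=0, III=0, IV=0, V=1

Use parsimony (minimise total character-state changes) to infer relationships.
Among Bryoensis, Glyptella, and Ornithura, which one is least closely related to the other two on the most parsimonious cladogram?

Ornithura

Character polarity is set by the outgroup: the derived state is whichever differs from the outgroup's state, so for II, V the derived state is '0', and for the remaining characters it is '1'.
Only Microion and Ornithura show the derived state '1' for I, supporting them as a clade.
Only Haliaria, Microion, Neoinus, and Ornithura show the derived state '0' for II, supporting them as a clade.
Only Haliaria, Microion, and Ornithura show the derived state '1' for III, supporting them as a clade.
Only Bryoensis and Glyptella show the derived state '1' for IV, supporting them as a clade.
V (derived state '0') is unique to Bryoensis (autapomorphy; uninformative for grouping).
Most parsimonious ingroup topology: ((((Ornithura,Microion),Haliaria),Neoinus),(Bryoensis,Glyptella)).
Glyptella and Bryoensis share a more recent common ancestor with each other than either does with Ornithura, so Ornithura is the least closely related of the three.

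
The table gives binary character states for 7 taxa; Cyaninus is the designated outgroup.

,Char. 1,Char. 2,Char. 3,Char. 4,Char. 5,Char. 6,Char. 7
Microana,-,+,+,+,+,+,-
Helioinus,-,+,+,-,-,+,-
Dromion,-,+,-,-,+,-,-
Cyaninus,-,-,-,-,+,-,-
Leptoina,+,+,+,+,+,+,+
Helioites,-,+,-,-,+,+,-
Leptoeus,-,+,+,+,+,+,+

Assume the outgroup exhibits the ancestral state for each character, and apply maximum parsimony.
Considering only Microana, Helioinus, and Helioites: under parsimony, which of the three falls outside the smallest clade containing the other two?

Character polarity is set by the outgroup: the derived state is whichever differs from the outgroup's state, so for Char. 5 the derived state is '-', and for the remaining characters it is '+'.
Char. 1: derived state '+' in Leptoina only — an autapomorphy, so it tells us nothing about relationships among taxa.
All ingroup taxa share the derived state '+' for Char. 2; it defines the ingroup but does not resolve relationships within it.
Char. 3 (derived state '+') is shared by Helioinus, Leptoeus, Leptoina, and Microana — a synapomorphy uniting that clade.
Char. 4: derived state '+' in Leptoeus, Leptoina, and Microana only — synapomorphy for {Leptoeus, Leptoina, Microana}.
Char. 5: derived state '-' in Helioinus only — an autapomorphy, so it tells us nothing about relationships among taxa.
Only Helioinus, Helioites, Leptoeus, Leptoina, and Microana show the derived state '+' for Char. 6, supporting them as a clade.
Char. 7 (derived state '+') is shared by Leptoeus and Leptoina — a synapomorphy uniting that clade.
Most parsimonious ingroup topology: (((((Leptoina,Leptoeus),Microana),Helioinus),Helioites),Dromion).
Helioinus and Microana share a more recent common ancestor with each other than either does with Helioites, so Helioites is the least closely related of the three.

Helioites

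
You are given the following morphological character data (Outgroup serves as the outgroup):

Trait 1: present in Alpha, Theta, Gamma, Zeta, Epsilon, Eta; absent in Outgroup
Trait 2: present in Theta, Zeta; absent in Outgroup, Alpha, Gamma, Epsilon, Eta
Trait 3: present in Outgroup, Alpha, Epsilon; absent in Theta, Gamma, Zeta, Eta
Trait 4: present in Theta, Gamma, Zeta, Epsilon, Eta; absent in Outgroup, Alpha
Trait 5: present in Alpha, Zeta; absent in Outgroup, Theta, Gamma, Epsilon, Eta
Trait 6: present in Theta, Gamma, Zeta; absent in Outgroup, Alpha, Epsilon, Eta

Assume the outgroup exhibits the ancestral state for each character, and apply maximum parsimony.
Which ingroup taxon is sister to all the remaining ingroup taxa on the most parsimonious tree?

Character polarity is set by the outgroup: the derived state is whichever differs from the outgroup's state, so for Trait 3 the derived state is 'absent', and for the remaining characters it is 'present'.
All ingroup taxa share the derived state 'present' for Trait 1; it defines the ingroup but does not resolve relationships within it.
Only Theta and Zeta show the derived state 'present' for Trait 2, supporting them as a clade.
Only Eta, Gamma, Theta, and Zeta show the derived state 'absent' for Trait 3, supporting them as a clade.
Trait 4 (derived state 'present') is shared by Epsilon, Eta, Gamma, Theta, and Zeta — a synapomorphy uniting that clade.
Trait 5 groups Alpha and Zeta, which is incompatible with the clades supported by the remaining characters; treating it as convergent (homoplasy) costs fewer steps than any alternative tree.
Trait 6 (derived state 'present') is shared by Gamma, Theta, and Zeta — a synapomorphy uniting that clade.
Most parsimonious ingroup topology: (Alpha,((((Theta,Zeta),Gamma),Eta),Epsilon)).
Alpha is sister to the clade containing all other ingroup taxa, so it is the earliest-diverging (most basal) ingroup lineage.

Alpha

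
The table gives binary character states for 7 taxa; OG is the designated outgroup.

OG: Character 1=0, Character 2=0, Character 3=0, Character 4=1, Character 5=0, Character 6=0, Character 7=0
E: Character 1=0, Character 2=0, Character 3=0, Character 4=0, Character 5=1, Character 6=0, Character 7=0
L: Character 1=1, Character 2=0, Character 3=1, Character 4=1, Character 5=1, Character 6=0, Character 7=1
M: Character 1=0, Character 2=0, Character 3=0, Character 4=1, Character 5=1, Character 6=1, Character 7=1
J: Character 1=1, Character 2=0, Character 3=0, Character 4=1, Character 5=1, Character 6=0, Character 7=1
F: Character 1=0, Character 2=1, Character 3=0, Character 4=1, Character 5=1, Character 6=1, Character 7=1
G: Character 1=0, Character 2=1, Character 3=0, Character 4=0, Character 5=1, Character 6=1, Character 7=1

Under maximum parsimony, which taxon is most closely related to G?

Character polarity is set by the outgroup: the derived state is whichever differs from the outgroup's state, so for Character 4 the derived state is '0', and for the remaining characters it is '1'.
Only J and L show the derived state '1' for Character 1, supporting them as a clade.
Character 2: derived state '1' in F and G only — synapomorphy for {F, G}.
Character 3 (derived state '1') is unique to L (autapomorphy; uninformative for grouping).
Character 4 (state '0') occurs in E and G but conflicts with the nesting implied by the other characters — most parsimoniously interpreted as homoplasy.
Character 5 (derived state '1') is shared by all ingroup taxa — unites the whole ingroup.
Character 6: derived state '1' in F, G, and M only — synapomorphy for {F, G, M}.
Only F, G, J, L, and M show the derived state '1' for Character 7, supporting them as a clade.
Most parsimonious ingroup topology: (E,((L,J),(M,(F,G)))).
G and F form a cherry on this tree, so they are sister taxa.

F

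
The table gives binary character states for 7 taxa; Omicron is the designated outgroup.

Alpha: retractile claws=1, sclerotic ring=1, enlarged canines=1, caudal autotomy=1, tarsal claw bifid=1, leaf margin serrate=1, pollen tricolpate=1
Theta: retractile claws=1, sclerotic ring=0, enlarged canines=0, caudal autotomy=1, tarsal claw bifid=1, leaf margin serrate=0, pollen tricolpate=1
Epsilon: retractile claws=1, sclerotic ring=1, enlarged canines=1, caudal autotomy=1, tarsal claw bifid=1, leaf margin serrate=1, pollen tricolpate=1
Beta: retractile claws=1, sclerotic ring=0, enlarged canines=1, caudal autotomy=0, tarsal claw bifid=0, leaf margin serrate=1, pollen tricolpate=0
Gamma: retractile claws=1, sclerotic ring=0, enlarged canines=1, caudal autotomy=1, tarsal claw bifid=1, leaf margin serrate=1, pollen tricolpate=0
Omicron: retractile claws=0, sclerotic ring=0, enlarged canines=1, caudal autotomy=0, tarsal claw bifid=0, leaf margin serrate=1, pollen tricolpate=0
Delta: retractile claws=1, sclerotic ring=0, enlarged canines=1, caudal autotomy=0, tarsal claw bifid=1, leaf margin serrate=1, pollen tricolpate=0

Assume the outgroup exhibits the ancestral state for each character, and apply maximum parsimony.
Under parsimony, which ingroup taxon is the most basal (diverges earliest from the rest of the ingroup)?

Character polarity is set by the outgroup: the derived state is whichever differs from the outgroup's state, so for enlarged canines, leaf margin serrate the derived state is '0', and for the remaining characters it is '1'.
retractile claws (derived state '1') is shared by all ingroup taxa — unites the whole ingroup.
Only Alpha and Epsilon show the derived state '1' for sclerotic ring, supporting them as a clade.
enlarged canines (derived state '0') is unique to Theta (autapomorphy; uninformative for grouping).
caudal autotomy: derived state '1' in Alpha, Epsilon, Gamma, and Theta only — synapomorphy for {Alpha, Epsilon, Gamma, Theta}.
tarsal claw bifid: derived state '1' in Alpha, Delta, Epsilon, Gamma, and Theta only — synapomorphy for {Alpha, Delta, Epsilon, Gamma, Theta}.
leaf margin serrate (derived state '0') is unique to Theta (autapomorphy; uninformative for grouping).
pollen tricolpate (derived state '1') is shared by Alpha, Epsilon, and Theta — a synapomorphy uniting that clade.
Most parsimonious ingroup topology: (((Gamma,((Alpha,Epsilon),Theta)),Delta),Beta).
Beta is sister to the clade containing all other ingroup taxa, so it is the earliest-diverging (most basal) ingroup lineage.

Beta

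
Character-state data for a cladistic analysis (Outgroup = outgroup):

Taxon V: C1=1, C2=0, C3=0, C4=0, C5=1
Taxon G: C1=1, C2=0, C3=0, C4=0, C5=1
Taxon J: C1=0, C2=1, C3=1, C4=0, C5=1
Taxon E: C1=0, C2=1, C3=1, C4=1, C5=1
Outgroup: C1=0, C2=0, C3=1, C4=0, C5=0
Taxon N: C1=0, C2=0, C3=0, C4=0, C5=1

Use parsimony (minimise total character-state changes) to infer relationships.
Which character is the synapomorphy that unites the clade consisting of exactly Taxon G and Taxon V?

Character polarity is set by the outgroup: the derived state is whichever differs from the outgroup's state, so for C3 the derived state is '0', and for the remaining characters it is '1'.
Only Taxon G and Taxon V show the derived state '1' for C1, supporting them as a clade.
C2 (derived state '1') is shared by Taxon E and Taxon J — a synapomorphy uniting that clade.
C3: derived state '0' in Taxon G, Taxon N, and Taxon V only — synapomorphy for {Taxon G, Taxon N, Taxon V}.
C4: derived state '1' in Taxon E only — an autapomorphy, so it tells us nothing about relationships among taxa.
C5 (derived state '1') is shared by all ingroup taxa — unites the whole ingroup.
Most parsimonious ingroup topology: ((Taxon E,Taxon J),(Taxon N,(Taxon G,Taxon V))).
The clade {Taxon G, Taxon V} is supported by C1: its derived state '1' occurs in exactly those taxa and in no other taxon (including the outgroup).

C1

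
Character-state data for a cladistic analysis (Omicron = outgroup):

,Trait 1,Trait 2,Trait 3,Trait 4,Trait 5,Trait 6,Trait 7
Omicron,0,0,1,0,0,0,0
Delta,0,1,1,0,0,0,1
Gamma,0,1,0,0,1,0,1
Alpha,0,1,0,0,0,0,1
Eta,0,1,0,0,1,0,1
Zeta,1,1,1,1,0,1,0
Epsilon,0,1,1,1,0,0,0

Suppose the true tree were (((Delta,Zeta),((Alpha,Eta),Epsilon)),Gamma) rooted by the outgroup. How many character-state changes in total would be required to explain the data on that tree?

12

Map each character onto (((Delta,Zeta),((Alpha,Eta),Epsilon)),Gamma) (rooted by Omicron) and count the minimum state changes it requires (Fitch parsimony):
Trait 1: 1; Trait 2: 1; Trait 3: 2; Trait 4: 2; Trait 5: 2; Trait 6: 1; Trait 7: 3.
Total tree length = 12.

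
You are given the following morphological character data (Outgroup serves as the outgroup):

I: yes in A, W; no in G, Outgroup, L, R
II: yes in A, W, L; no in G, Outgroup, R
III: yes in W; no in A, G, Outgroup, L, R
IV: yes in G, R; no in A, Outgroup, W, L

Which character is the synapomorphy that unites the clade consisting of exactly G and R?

IV

The outgroup has state 'no' for every character, so 'yes' is the derived state throughout.
I (derived state 'yes') is shared by A and W — a synapomorphy uniting that clade.
II (derived state 'yes') is shared by A, L, and W — a synapomorphy uniting that clade.
III: derived state 'yes' in W only — an autapomorphy, so it tells us nothing about relationships among taxa.
Only G and R show the derived state 'yes' for IV, supporting them as a clade.
Most parsimonious ingroup topology: ((R,G),((W,A),L)).
The clade {G, R} is supported by IV: its derived state 'yes' occurs in exactly those taxa and in no other taxon (including the outgroup).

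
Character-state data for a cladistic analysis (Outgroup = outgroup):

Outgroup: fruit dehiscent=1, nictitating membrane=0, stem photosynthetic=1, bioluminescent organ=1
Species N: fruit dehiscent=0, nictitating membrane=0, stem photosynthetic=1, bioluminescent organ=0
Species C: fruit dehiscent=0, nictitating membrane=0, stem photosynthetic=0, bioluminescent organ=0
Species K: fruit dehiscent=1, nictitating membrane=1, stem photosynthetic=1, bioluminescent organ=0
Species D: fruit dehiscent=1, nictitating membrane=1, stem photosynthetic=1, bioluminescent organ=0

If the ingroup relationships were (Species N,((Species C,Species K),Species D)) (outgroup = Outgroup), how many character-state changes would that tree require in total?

6

Map each character onto (Species N,((Species C,Species K),Species D)) (rooted by Outgroup) and count the minimum state changes it requires (Fitch parsimony):
fruit dehiscent: 2; nictitating membrane: 2; stem photosynthetic: 1; bioluminescent organ: 1.
Total tree length = 6.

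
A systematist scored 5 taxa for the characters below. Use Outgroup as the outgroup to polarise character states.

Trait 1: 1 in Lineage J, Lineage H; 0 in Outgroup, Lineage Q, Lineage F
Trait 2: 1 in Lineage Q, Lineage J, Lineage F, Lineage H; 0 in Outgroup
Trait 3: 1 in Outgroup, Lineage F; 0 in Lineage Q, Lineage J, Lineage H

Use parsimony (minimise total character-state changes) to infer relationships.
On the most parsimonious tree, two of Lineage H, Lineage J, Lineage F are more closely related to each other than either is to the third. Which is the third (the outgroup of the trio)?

Character polarity is set by the outgroup: the derived state is whichever differs from the outgroup's state, so for Trait 3 the derived state is '0', and for the remaining characters it is '1'.
Trait 1 (derived state '1') is shared by Lineage H and Lineage J — a synapomorphy uniting that clade.
All ingroup taxa share the derived state '1' for Trait 2; it defines the ingroup but does not resolve relationships within it.
Only Lineage H, Lineage J, and Lineage Q show the derived state '0' for Trait 3, supporting them as a clade.
Most parsimonious ingroup topology: ((Lineage Q,(Lineage J,Lineage H)),Lineage F).
Lineage J and Lineage H share a more recent common ancestor with each other than either does with Lineage F, so Lineage F is the least closely related of the three.

Lineage F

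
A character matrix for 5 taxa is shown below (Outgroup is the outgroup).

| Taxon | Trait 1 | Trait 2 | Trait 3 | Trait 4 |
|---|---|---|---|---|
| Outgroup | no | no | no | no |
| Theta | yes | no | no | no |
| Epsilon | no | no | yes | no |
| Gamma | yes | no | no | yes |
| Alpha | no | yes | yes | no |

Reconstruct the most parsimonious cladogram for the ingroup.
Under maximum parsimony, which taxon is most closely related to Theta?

The outgroup has state 'no' for every character, so 'yes' is the derived state throughout.
Only Gamma and Theta show the derived state 'yes' for Trait 1, supporting them as a clade.
Trait 2 (derived state 'yes') is unique to Alpha (autapomorphy; uninformative for grouping).
Trait 3 (derived state 'yes') is shared by Alpha and Epsilon — a synapomorphy uniting that clade.
Trait 4: derived state 'yes' in Gamma only — an autapomorphy, so it tells us nothing about relationships among taxa.
Most parsimonious ingroup topology: ((Alpha,Epsilon),(Gamma,Theta)).
Theta and Gamma form a cherry on this tree, so they are sister taxa.

Gamma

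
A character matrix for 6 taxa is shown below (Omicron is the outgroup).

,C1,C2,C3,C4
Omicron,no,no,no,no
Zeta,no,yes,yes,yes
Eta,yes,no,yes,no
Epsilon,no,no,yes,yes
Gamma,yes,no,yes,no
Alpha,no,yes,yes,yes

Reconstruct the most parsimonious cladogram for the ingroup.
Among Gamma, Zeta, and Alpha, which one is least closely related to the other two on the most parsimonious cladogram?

The outgroup has state 'no' for every character, so 'yes' is the derived state throughout.
C1 (derived state 'yes') is shared by Eta and Gamma — a synapomorphy uniting that clade.
C2 (derived state 'yes') is shared by Alpha and Zeta — a synapomorphy uniting that clade.
C3 (derived state 'yes') is shared by all ingroup taxa — unites the whole ingroup.
Only Alpha, Epsilon, and Zeta show the derived state 'yes' for C4, supporting them as a clade.
Most parsimonious ingroup topology: (((Zeta,Alpha),Epsilon),(Eta,Gamma)).
Zeta and Alpha share a more recent common ancestor with each other than either does with Gamma, so Gamma is the least closely related of the three.

Gamma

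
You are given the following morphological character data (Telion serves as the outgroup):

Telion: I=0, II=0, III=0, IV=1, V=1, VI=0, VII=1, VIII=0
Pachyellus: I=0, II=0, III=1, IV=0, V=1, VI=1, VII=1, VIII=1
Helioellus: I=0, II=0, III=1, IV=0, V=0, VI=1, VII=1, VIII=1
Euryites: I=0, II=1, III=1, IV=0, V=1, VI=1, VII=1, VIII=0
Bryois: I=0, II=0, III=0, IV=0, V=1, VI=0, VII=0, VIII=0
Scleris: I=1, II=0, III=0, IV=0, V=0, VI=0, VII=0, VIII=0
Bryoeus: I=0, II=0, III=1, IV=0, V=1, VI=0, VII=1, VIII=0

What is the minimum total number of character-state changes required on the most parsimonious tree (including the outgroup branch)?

9

Character polarity is set by the outgroup: the derived state is whichever differs from the outgroup's state, so for IV, V, VII the derived state is '0', and for the remaining characters it is '1'.
I: derived state '1' in Scleris only — an autapomorphy, so it tells us nothing about relationships among taxa.
II (derived state '1') is unique to Euryites (autapomorphy; uninformative for grouping).
Only Bryoeus, Euryites, Helioellus, and Pachyellus show the derived state '1' for III, supporting them as a clade.
IV (derived state '0') is shared by all ingroup taxa — unites the whole ingroup.
V (state '0') occurs in Helioellus and Scleris but conflicts with the nesting implied by the other characters — most parsimoniously interpreted as homoplasy.
VI: derived state '1' in Euryites, Helioellus, and Pachyellus only — synapomorphy for {Euryites, Helioellus, Pachyellus}.
Only Bryois and Scleris show the derived state '0' for VII, supporting them as a clade.
VIII: derived state '1' in Helioellus and Pachyellus only — synapomorphy for {Helioellus, Pachyellus}.
Most parsimonious ingroup topology: ((((Pachyellus,Helioellus),Euryites),Bryoeus),(Bryois,Scleris)).
Changes per character on this tree: I: 1; II: 1; III: 1; IV: 1; V: 2; VI: 1; VII: 1; VIII: 1.
Total = 9.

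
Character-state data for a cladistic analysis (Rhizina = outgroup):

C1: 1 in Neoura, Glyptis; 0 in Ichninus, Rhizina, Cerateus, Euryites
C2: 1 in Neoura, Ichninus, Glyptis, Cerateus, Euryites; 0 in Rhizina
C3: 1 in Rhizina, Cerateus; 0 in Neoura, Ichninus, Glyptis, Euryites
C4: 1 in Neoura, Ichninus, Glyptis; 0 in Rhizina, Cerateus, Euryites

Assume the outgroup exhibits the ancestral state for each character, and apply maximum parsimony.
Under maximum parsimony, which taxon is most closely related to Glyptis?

Character polarity is set by the outgroup: the derived state is whichever differs from the outgroup's state, so for C3 the derived state is '0', and for the remaining characters it is '1'.
C1: derived state '1' in Glyptis and Neoura only — synapomorphy for {Glyptis, Neoura}.
All ingroup taxa share the derived state '1' for C2; it defines the ingroup but does not resolve relationships within it.
C3: derived state '0' in Euryites, Glyptis, Ichninus, and Neoura only — synapomorphy for {Euryites, Glyptis, Ichninus, Neoura}.
C4: derived state '1' in Glyptis, Ichninus, and Neoura only — synapomorphy for {Glyptis, Ichninus, Neoura}.
Most parsimonious ingroup topology: ((((Glyptis,Neoura),Ichninus),Euryites),Cerateus).
Glyptis and Neoura form a cherry on this tree, so they are sister taxa.

Neoura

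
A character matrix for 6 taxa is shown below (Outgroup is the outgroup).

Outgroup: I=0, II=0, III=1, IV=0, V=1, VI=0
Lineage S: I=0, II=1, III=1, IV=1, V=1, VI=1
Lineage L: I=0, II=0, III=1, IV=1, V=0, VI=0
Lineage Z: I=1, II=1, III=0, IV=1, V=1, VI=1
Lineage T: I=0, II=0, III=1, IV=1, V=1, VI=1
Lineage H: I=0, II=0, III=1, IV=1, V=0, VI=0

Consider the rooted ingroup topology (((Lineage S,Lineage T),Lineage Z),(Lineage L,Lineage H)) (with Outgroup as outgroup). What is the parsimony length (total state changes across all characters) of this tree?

Map each character onto (((Lineage S,Lineage T),Lineage Z),(Lineage L,Lineage H)) (rooted by Outgroup) and count the minimum state changes it requires (Fitch parsimony):
I: 1; II: 2; III: 1; IV: 1; V: 1; VI: 1.
Total tree length = 7.

7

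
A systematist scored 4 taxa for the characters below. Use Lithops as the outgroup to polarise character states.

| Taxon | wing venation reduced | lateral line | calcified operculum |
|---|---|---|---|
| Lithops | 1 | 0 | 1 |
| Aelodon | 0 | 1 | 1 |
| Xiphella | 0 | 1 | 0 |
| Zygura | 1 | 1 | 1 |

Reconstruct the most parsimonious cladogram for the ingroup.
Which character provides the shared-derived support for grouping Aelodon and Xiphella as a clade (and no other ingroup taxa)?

Character polarity is set by the outgroup: the derived state is whichever differs from the outgroup's state, so for wing venation reduced, calcified operculum the derived state is '0', and for the remaining characters it is '1'.
Only Aelodon and Xiphella show the derived state '0' for wing venation reduced, supporting them as a clade.
lateral line (derived state '1') is shared by all ingroup taxa — unites the whole ingroup.
calcified operculum: derived state '0' in Xiphella only — an autapomorphy, so it tells us nothing about relationships among taxa.
Most parsimonious ingroup topology: ((Aelodon,Xiphella),Zygura).
The clade {Aelodon, Xiphella} is supported by wing venation reduced: its derived state '0' occurs in exactly those taxa and in no other taxon (including the outgroup).

wing venation reduced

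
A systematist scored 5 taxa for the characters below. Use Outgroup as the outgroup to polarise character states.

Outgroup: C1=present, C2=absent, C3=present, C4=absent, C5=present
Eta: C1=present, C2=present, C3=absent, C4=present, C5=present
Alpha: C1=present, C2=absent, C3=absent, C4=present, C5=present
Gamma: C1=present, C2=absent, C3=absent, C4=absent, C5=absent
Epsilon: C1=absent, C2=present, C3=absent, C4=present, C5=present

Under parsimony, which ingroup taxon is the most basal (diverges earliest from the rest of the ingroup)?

Character polarity is set by the outgroup: the derived state is whichever differs from the outgroup's state, so for C1, C3, C5 the derived state is 'absent', and for the remaining characters it is 'present'.
C1 (derived state 'absent') is unique to Epsilon (autapomorphy; uninformative for grouping).
C2 (derived state 'present') is shared by Epsilon and Eta — a synapomorphy uniting that clade.
All ingroup taxa share the derived state 'absent' for C3; it defines the ingroup but does not resolve relationships within it.
Only Alpha, Epsilon, and Eta show the derived state 'present' for C4, supporting them as a clade.
C5 (derived state 'absent') is unique to Gamma (autapomorphy; uninformative for grouping).
Most parsimonious ingroup topology: (((Eta,Epsilon),Alpha),Gamma).
Gamma is sister to the clade containing all other ingroup taxa, so it is the earliest-diverging (most basal) ingroup lineage.

Gamma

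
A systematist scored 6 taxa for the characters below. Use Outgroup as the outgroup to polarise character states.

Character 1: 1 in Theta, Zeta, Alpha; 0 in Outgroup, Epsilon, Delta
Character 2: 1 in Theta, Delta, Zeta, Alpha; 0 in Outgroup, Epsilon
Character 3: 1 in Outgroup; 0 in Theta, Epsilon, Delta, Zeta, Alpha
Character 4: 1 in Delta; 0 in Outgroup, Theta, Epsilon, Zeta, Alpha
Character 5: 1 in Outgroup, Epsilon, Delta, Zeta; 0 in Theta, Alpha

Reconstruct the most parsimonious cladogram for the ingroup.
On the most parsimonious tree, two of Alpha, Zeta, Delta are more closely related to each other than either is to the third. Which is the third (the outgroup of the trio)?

Delta

Character polarity is set by the outgroup: the derived state is whichever differs from the outgroup's state, so for Character 3, Character 5 the derived state is '0', and for the remaining characters it is '1'.
Only Alpha, Theta, and Zeta show the derived state '1' for Character 1, supporting them as a clade.
Character 2 (derived state '1') is shared by Alpha, Delta, Theta, and Zeta — a synapomorphy uniting that clade.
All ingroup taxa share the derived state '0' for Character 3; it defines the ingroup but does not resolve relationships within it.
Character 4 (derived state '1') is unique to Delta (autapomorphy; uninformative for grouping).
Character 5: derived state '0' in Alpha and Theta only — synapomorphy for {Alpha, Theta}.
Most parsimonious ingroup topology: ((((Theta,Alpha),Zeta),Delta),Epsilon).
Zeta and Alpha share a more recent common ancestor with each other than either does with Delta, so Delta is the least closely related of the three.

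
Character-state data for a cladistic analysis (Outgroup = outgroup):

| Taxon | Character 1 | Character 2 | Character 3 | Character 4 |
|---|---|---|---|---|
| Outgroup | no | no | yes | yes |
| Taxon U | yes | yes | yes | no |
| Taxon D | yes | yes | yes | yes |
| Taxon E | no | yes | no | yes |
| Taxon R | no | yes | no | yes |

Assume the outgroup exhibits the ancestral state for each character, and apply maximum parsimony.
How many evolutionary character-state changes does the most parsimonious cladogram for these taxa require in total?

4

Character polarity is set by the outgroup: the derived state is whichever differs from the outgroup's state, so for Character 3, Character 4 the derived state is 'no', and for the remaining characters it is 'yes'.
Only Taxon D and Taxon U show the derived state 'yes' for Character 1, supporting them as a clade.
Character 2 (derived state 'yes') is shared by all ingroup taxa — unites the whole ingroup.
Character 3: derived state 'no' in Taxon E and Taxon R only — synapomorphy for {Taxon E, Taxon R}.
Character 4 (derived state 'no') is unique to Taxon U (autapomorphy; uninformative for grouping).
Most parsimonious ingroup topology: ((Taxon U,Taxon D),(Taxon E,Taxon R)).
Changes per character on this tree: Character 1: 1; Character 2: 1; Character 3: 1; Character 4: 1.
Total = 4.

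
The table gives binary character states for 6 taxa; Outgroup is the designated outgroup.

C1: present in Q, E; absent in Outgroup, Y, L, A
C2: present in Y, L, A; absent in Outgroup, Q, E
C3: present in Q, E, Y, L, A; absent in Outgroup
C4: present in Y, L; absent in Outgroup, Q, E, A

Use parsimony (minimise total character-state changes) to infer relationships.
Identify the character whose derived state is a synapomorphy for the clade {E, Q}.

C1

The outgroup has state 'absent' for every character, so 'present' is the derived state throughout.
C1 (derived state 'present') is shared by E and Q — a synapomorphy uniting that clade.
C2: derived state 'present' in A, L, and Y only — synapomorphy for {A, L, Y}.
C3 (derived state 'present') is shared by all ingroup taxa — unites the whole ingroup.
C4: derived state 'present' in L and Y only — synapomorphy for {L, Y}.
Most parsimonious ingroup topology: ((Q,E),((Y,L),A)).
The clade {E, Q} is supported by C1: its derived state 'present' occurs in exactly those taxa and in no other taxon (including the outgroup).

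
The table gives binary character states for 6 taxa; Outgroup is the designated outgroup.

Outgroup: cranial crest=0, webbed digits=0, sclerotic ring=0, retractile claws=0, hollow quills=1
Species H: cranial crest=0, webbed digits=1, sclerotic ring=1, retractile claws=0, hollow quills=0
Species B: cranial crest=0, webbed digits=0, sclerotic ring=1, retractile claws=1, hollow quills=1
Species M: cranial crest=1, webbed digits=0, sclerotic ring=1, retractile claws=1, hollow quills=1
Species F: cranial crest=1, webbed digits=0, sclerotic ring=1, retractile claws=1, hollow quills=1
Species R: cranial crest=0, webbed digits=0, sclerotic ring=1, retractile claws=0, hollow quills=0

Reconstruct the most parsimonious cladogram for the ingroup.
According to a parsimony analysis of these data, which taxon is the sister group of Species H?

Species R

Character polarity is set by the outgroup: the derived state is whichever differs from the outgroup's state, so for hollow quills the derived state is '0', and for the remaining characters it is '1'.
cranial crest: derived state '1' in Species F and Species M only — synapomorphy for {Species F, Species M}.
webbed digits (derived state '1') is unique to Species H (autapomorphy; uninformative for grouping).
All ingroup taxa share the derived state '1' for sclerotic ring; it defines the ingroup but does not resolve relationships within it.
Only Species B, Species F, and Species M show the derived state '1' for retractile claws, supporting them as a clade.
hollow quills (derived state '0') is shared by Species H and Species R — a synapomorphy uniting that clade.
Most parsimonious ingroup topology: ((Species H,Species R),(Species B,(Species M,Species F))).
Species H and Species R form a cherry on this tree, so they are sister taxa.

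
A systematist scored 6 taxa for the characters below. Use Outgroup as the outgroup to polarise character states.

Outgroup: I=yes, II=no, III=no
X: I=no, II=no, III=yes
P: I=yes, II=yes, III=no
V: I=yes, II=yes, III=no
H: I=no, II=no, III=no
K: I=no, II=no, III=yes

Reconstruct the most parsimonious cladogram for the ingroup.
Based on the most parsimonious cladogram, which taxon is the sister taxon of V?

P

Character polarity is set by the outgroup: the derived state is whichever differs from the outgroup's state, so for I the derived state is 'no', and for the remaining characters it is 'yes'.
I (derived state 'no') is shared by H, K, and X — a synapomorphy uniting that clade.
II: derived state 'yes' in P and V only — synapomorphy for {P, V}.
III: derived state 'yes' in K and X only — synapomorphy for {K, X}.
Most parsimonious ingroup topology: (((X,K),H),(P,V)).
V and P form a cherry on this tree, so they are sister taxa.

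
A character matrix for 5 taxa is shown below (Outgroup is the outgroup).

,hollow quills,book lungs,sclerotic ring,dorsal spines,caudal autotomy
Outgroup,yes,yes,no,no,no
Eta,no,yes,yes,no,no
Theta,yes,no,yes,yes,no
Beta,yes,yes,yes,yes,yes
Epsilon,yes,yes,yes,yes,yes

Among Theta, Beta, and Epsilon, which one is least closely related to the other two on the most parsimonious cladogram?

Theta

Character polarity is set by the outgroup: the derived state is whichever differs from the outgroup's state, so for hollow quills, book lungs the derived state is 'no', and for the remaining characters it is 'yes'.
hollow quills: derived state 'no' in Eta only — an autapomorphy, so it tells us nothing about relationships among taxa.
book lungs: derived state 'no' in Theta only — an autapomorphy, so it tells us nothing about relationships among taxa.
sclerotic ring (derived state 'yes') is shared by all ingroup taxa — unites the whole ingroup.
Only Beta, Epsilon, and Theta show the derived state 'yes' for dorsal spines, supporting them as a clade.
caudal autotomy (derived state 'yes') is shared by Beta and Epsilon — a synapomorphy uniting that clade.
Most parsimonious ingroup topology: (Eta,(Theta,(Beta,Epsilon))).
Epsilon and Beta share a more recent common ancestor with each other than either does with Theta, so Theta is the least closely related of the three.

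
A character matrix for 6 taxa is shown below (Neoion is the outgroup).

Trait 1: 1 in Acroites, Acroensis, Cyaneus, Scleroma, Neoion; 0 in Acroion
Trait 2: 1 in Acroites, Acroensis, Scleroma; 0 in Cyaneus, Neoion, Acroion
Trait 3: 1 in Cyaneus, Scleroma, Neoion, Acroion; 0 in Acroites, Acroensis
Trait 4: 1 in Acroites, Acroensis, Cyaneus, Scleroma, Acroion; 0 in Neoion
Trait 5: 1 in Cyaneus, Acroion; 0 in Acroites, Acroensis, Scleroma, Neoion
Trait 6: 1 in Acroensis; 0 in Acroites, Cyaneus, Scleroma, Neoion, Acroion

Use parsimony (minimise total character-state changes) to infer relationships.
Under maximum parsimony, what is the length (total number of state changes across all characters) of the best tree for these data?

6

Character polarity is set by the outgroup: the derived state is whichever differs from the outgroup's state, so for Trait 1, Trait 3 the derived state is '0', and for the remaining characters it is '1'.
Trait 1: derived state '0' in Acroion only — an autapomorphy, so it tells us nothing about relationships among taxa.
Only Acroensis, Acroites, and Scleroma show the derived state '1' for Trait 2, supporting them as a clade.
Only Acroensis and Acroites show the derived state '0' for Trait 3, supporting them as a clade.
Trait 4 (derived state '1') is shared by all ingroup taxa — unites the whole ingroup.
Trait 5 (derived state '1') is shared by Acroion and Cyaneus — a synapomorphy uniting that clade.
Trait 6 (derived state '1') is unique to Acroensis (autapomorphy; uninformative for grouping).
Most parsimonious ingroup topology: ((Acroion,Cyaneus),(Scleroma,(Acroites,Acroensis))).
Changes per character on this tree: Trait 1: 1; Trait 2: 1; Trait 3: 1; Trait 4: 1; Trait 5: 1; Trait 6: 1.
Total = 6.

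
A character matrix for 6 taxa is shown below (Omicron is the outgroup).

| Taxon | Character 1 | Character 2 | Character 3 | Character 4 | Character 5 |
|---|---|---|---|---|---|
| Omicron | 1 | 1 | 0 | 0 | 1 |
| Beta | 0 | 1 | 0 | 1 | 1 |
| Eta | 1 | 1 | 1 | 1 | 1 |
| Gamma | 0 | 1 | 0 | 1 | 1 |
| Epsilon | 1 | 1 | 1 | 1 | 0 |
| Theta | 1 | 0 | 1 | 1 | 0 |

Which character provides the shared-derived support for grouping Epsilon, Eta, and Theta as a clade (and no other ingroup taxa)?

Character 3

Character polarity is set by the outgroup: the derived state is whichever differs from the outgroup's state, so for Character 1, Character 2, Character 5 the derived state is '0', and for the remaining characters it is '1'.
Only Beta and Gamma show the derived state '0' for Character 1, supporting them as a clade.
Character 2 (derived state '0') is unique to Theta (autapomorphy; uninformative for grouping).
Only Epsilon, Eta, and Theta show the derived state '1' for Character 3, supporting them as a clade.
Character 4 (derived state '1') is shared by all ingroup taxa — unites the whole ingroup.
Character 5: derived state '0' in Epsilon and Theta only — synapomorphy for {Epsilon, Theta}.
Most parsimonious ingroup topology: ((Beta,Gamma),(Eta,(Epsilon,Theta))).
The clade {Epsilon, Eta, Theta} is supported by Character 3: its derived state '1' occurs in exactly those taxa and in no other taxon (including the outgroup).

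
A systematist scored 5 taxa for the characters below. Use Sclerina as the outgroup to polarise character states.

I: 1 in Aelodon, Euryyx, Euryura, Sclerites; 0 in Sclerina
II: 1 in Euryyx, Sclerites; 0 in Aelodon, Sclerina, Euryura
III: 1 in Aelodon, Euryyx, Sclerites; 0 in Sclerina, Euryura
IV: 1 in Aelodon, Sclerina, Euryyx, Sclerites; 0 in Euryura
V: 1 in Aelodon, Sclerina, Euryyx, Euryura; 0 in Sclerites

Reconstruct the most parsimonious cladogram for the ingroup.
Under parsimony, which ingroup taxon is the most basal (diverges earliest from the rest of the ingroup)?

Character polarity is set by the outgroup: the derived state is whichever differs from the outgroup's state, so for IV, V the derived state is '0', and for the remaining characters it is '1'.
All ingroup taxa share the derived state '1' for I; it defines the ingroup but does not resolve relationships within it.
II (derived state '1') is shared by Euryyx and Sclerites — a synapomorphy uniting that clade.
III: derived state '1' in Aelodon, Euryyx, and Sclerites only — synapomorphy for {Aelodon, Euryyx, Sclerites}.
IV (derived state '0') is unique to Euryura (autapomorphy; uninformative for grouping).
V (derived state '0') is unique to Sclerites (autapomorphy; uninformative for grouping).
Most parsimonious ingroup topology: ((Aelodon,(Euryyx,Sclerites)),Euryura).
Euryura is sister to the clade containing all other ingroup taxa, so it is the earliest-diverging (most basal) ingroup lineage.

Euryura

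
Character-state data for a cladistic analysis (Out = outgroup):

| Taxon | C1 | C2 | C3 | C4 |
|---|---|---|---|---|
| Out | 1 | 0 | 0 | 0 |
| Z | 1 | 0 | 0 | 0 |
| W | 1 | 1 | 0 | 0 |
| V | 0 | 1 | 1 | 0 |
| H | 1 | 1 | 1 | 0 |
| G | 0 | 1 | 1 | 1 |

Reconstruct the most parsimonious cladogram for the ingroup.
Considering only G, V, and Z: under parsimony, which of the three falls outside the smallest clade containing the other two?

Character polarity is set by the outgroup: the derived state is whichever differs from the outgroup's state, so for C1 the derived state is '0', and for the remaining characters it is '1'.
C1 (derived state '0') is shared by G and V — a synapomorphy uniting that clade.
C2 (derived state '1') is shared by G, H, V, and W — a synapomorphy uniting that clade.
Only G, H, and V show the derived state '1' for C3, supporting them as a clade.
C4 (derived state '1') is unique to G (autapomorphy; uninformative for grouping).
Most parsimonious ingroup topology: (Z,(W,((V,G),H))).
G and V share a more recent common ancestor with each other than either does with Z, so Z is the least closely related of the three.

Z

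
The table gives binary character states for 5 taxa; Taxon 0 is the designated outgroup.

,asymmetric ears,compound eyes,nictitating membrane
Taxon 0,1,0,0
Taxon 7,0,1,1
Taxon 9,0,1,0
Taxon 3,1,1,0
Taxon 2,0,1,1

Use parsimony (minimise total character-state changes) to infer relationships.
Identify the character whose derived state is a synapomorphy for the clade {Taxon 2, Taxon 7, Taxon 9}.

asymmetric ears

Character polarity is set by the outgroup: the derived state is whichever differs from the outgroup's state, so for asymmetric ears the derived state is '0', and for the remaining characters it is '1'.
asymmetric ears (derived state '0') is shared by Taxon 2, Taxon 7, and Taxon 9 — a synapomorphy uniting that clade.
All ingroup taxa share the derived state '1' for compound eyes; it defines the ingroup but does not resolve relationships within it.
nictitating membrane: derived state '1' in Taxon 2 and Taxon 7 only — synapomorphy for {Taxon 2, Taxon 7}.
Most parsimonious ingroup topology: (((Taxon 7,Taxon 2),Taxon 9),Taxon 3).
The clade {Taxon 2, Taxon 7, Taxon 9} is supported by asymmetric ears: its derived state '0' occurs in exactly those taxa and in no other taxon (including the outgroup).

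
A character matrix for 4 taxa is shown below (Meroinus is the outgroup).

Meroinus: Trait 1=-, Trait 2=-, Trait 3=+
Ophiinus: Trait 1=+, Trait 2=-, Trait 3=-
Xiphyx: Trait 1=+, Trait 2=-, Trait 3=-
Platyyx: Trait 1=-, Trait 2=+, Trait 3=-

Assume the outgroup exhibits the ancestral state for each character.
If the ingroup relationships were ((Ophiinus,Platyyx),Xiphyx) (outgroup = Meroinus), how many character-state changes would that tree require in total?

Map each character onto ((Ophiinus,Platyyx),Xiphyx) (rooted by Meroinus) and count the minimum state changes it requires (Fitch parsimony):
Trait 1: 2; Trait 2: 1; Trait 3: 1.
Total tree length = 4.

4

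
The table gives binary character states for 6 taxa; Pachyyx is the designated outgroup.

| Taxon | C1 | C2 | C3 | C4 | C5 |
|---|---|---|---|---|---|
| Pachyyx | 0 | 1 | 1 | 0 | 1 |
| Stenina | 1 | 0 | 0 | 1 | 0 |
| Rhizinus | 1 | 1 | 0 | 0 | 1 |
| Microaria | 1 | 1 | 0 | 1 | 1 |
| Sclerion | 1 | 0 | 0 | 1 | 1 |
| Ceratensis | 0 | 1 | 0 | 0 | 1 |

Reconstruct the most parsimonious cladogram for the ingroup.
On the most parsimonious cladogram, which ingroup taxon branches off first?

Ceratensis

Character polarity is set by the outgroup: the derived state is whichever differs from the outgroup's state, so for C2, C3, C5 the derived state is '0', and for the remaining characters it is '1'.
C1: derived state '1' in Microaria, Rhizinus, Sclerion, and Stenina only — synapomorphy for {Microaria, Rhizinus, Sclerion, Stenina}.
C2: derived state '0' in Sclerion and Stenina only — synapomorphy for {Sclerion, Stenina}.
All ingroup taxa share the derived state '0' for C3; it defines the ingroup but does not resolve relationships within it.
C4 (derived state '1') is shared by Microaria, Sclerion, and Stenina — a synapomorphy uniting that clade.
C5 (derived state '0') is unique to Stenina (autapomorphy; uninformative for grouping).
Most parsimonious ingroup topology: ((((Stenina,Sclerion),Microaria),Rhizinus),Ceratensis).
Ceratensis is sister to the clade containing all other ingroup taxa, so it is the earliest-diverging (most basal) ingroup lineage.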